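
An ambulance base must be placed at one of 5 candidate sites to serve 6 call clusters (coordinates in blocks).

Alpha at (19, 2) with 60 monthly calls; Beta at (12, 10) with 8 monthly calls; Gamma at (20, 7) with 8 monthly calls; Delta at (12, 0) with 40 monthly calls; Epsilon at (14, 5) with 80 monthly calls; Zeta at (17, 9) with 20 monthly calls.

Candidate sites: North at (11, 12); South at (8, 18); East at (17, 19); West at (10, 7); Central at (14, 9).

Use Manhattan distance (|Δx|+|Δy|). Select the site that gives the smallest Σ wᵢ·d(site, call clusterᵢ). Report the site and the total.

Total weighted distance at each candidate:
  North (11, 12): total = 2716
  South (8, 18): total = 4660
  East (17, 19): total = 3892
  West (10, 7): total = 1980
  Central (14, 9): total = 1628
Minimum is at Central with total 1628 blocks.

Central, total 1628 blocks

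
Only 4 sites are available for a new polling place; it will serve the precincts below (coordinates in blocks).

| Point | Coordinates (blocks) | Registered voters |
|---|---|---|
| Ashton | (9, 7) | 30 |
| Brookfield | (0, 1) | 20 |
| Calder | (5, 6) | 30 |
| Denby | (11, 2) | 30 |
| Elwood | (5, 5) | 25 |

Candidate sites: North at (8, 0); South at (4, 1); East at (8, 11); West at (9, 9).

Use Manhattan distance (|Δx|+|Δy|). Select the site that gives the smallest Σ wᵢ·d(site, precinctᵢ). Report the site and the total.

Total weighted distance at each candidate:
  North (8, 0): total = 1040
  South (4, 1): total = 955
  East (8, 11): total = 1335
  West (9, 9): total = 1080
Minimum is at South with total 955 blocks.

South, total 955 blocks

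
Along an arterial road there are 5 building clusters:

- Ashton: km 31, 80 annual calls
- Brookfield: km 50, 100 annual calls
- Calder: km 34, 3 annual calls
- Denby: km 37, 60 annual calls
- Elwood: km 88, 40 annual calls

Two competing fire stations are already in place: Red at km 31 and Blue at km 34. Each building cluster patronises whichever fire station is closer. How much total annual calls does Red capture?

80

The indifferent point is the midpoint (31+34)/2 = 32.5; building clusters left of it (closer to Red at 31) go to Red, those right go to Blue.
  Ashton at 31 (w=80) → Red
  Calder at 34 (w=3) → Blue
  Denby at 37 (w=60) → Blue
  Brookfield at 50 (w=100) → Blue
  Elwood at 88 (w=40) → Blue
Red captures 80; Blue captures 203.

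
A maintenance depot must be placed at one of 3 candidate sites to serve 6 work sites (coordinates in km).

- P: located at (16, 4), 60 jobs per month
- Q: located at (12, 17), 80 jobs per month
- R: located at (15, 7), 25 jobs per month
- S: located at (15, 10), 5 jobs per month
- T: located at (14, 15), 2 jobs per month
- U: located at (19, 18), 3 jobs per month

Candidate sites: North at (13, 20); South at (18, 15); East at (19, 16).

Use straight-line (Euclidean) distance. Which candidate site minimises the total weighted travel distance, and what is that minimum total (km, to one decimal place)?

Total weighted distance at each candidate:
  North (13, 20): total = 1638.7
  South (18, 15): total = 1437.0
  East (19, 16): total = 1606.3
Minimum is at South with total 1437.0 km.

South, total 1437.0 km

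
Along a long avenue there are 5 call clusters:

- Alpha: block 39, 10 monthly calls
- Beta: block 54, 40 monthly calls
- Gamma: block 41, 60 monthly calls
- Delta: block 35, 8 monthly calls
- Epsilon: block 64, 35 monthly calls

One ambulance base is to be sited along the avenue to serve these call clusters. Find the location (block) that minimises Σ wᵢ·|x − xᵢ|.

x = 41

For a sum of weighted absolute distances on a line, the optimum is the weighted median (not the mean). Total weight W = 153; half-weight = 76.5.
Sort by position and accumulate weight:
  block 35 (Delta, w=8) → cum 8
  block 39 (Alpha, w=10) → cum 18
  block 41 (Gamma, w=60) → cum 78  ≥ 76.5 → median here
  block 54 (Beta, w=40) → cum 118
  block 64 (Epsilon, w=35) → cum 153
Optimal location: block 41.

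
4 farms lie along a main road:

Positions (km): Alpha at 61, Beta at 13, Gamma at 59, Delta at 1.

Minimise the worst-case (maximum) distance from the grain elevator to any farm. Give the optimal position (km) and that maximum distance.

location 31, max distance 30

The 1-center on a line is the midpoint of the two extreme points: leftmost at 1, rightmost at 61.
Optimal location = (1 + 61)/2 = 31; maximum distance = (61 − 1)/2 = 30.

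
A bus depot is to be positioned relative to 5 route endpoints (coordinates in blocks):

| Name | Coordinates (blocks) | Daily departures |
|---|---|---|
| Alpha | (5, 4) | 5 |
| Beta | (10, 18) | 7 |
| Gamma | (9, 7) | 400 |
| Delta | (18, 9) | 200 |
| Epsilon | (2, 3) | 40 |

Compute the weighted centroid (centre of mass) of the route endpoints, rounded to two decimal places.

(11.31, 7.46)

The minimiser of Σwᵢ‖p−pᵢ‖² is the weighted centroid p* = (Σwᵢpᵢ)/(Σwᵢ).
Σwᵢ = 652.
Σwᵢxᵢ = 5·5 + 7·10 + 400·9 + 200·18 + 40·2 = 7375.
Σwᵢyᵢ = 5·4 + 7·18 + 400·7 + 200·9 + 40·3 = 4866.
x* = 7375/652 = 11.31, y* = 4866/652 = 7.46.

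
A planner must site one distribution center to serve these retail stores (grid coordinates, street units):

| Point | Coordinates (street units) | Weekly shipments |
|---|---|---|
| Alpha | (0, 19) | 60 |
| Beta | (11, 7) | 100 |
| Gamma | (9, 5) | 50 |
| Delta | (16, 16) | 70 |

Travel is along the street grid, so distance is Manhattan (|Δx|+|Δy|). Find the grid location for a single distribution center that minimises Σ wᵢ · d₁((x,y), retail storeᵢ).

(11, 7)

Manhattan distance separates: Σwᵢ(|x−xᵢ|+|y−yᵢ|) = Σwᵢ|x−xᵢ| + Σwᵢ|y−yᵢ|, so x and y are optimised independently as 1-D weighted medians.
Total weight W = 280; half = 140.
x-coordinate, sorted with cumulative weight:
  x=0 (Alpha, w=60) cum 60
  x=9 (Gamma, w=50) cum 110
  x=11 (Beta, w=100) cum 210  ← median
  x=16 (Delta, w=70) cum 280
⇒ x* = 11
y-coordinate, sorted with cumulative weight:
  y=5 (Gamma, w=50) cum 50
  y=7 (Beta, w=100) cum 150  ← median
  y=16 (Delta, w=70) cum 220
  y=19 (Alpha, w=60) cum 280
⇒ y* = 7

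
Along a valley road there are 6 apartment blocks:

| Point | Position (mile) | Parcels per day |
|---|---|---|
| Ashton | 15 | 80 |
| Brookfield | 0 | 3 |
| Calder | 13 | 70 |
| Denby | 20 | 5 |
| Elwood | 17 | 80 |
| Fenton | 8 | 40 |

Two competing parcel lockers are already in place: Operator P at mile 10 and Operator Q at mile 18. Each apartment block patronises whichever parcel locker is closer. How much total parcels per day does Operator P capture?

The indifferent point is the midpoint (10+18)/2 = 14; apartment blocks left of it (closer to Operator P at 10) go to Operator P, those right go to Operator Q.
  Brookfield at 0 (w=3) → Operator P
  Fenton at 8 (w=40) → Operator P
  Calder at 13 (w=70) → Operator P
  Ashton at 15 (w=80) → Operator Q
  Elwood at 17 (w=80) → Operator Q
  Denby at 20 (w=5) → Operator Q
Operator P captures 113; Operator Q captures 165.

113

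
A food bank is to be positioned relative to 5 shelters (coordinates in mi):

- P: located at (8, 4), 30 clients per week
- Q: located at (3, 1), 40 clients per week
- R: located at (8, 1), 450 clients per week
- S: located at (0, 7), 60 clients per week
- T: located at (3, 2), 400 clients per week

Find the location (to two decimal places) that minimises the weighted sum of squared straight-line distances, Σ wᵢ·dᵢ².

(5.27, 1.87)

The minimiser of Σwᵢ‖p−pᵢ‖² is the weighted centroid p* = (Σwᵢpᵢ)/(Σwᵢ).
Σwᵢ = 980.
Σwᵢxᵢ = 30·8 + 40·3 + 450·8 + 60·0 + 400·3 = 5160.
Σwᵢyᵢ = 30·4 + 40·1 + 450·1 + 60·7 + 400·2 = 1830.
x* = 5160/980 = 5.27, y* = 1830/980 = 1.87.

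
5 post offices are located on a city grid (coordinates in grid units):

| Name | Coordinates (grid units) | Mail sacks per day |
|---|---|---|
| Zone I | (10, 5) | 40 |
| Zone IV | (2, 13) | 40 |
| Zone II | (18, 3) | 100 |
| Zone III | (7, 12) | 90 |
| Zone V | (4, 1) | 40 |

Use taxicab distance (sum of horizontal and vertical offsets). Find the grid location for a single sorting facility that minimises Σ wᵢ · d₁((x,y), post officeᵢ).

(7, 5)

Manhattan distance separates: Σwᵢ(|x−xᵢ|+|y−yᵢ|) = Σwᵢ|x−xᵢ| + Σwᵢ|y−yᵢ|, so x and y are optimised independently as 1-D weighted medians.
Total weight W = 310; half = 155.
x-coordinate, sorted with cumulative weight:
  x=2 (Zone IV, w=40) cum 40
  x=4 (Zone V, w=40) cum 80
  x=7 (Zone III, w=90) cum 170  ← median
  x=10 (Zone I, w=40) cum 210
  x=18 (Zone II, w=100) cum 310
⇒ x* = 7
y-coordinate, sorted with cumulative weight:
  y=1 (Zone V, w=40) cum 40
  y=3 (Zone II, w=100) cum 140
  y=5 (Zone I, w=40) cum 180  ← median
  y=12 (Zone III, w=90) cum 270
  y=13 (Zone IV, w=40) cum 310
⇒ y* = 5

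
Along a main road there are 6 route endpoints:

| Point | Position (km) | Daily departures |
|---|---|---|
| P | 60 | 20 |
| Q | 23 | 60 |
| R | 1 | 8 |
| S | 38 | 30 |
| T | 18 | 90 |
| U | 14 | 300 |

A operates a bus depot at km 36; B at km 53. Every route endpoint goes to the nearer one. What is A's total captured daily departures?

The indifferent point is the midpoint (36+53)/2 = 44.5; route endpoints left of it (closer to A at 36) go to A, those right go to B.
  R at 1 (w=8) → A
  U at 14 (w=300) → A
  T at 18 (w=90) → A
  Q at 23 (w=60) → A
  S at 38 (w=30) → A
  P at 60 (w=20) → B
A captures 488; B captures 20.

488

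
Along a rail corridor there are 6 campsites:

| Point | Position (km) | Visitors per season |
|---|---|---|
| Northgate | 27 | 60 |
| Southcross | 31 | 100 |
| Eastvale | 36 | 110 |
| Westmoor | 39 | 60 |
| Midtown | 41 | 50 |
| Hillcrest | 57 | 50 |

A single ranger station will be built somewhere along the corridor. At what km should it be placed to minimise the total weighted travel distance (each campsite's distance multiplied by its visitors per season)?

x = 36

For a sum of weighted absolute distances on a line, the optimum is the weighted median (not the mean). Total weight W = 430; half-weight = 215.
Sort by position and accumulate weight:
  km 27 (Northgate, w=60) → cum 60
  km 31 (Southcross, w=100) → cum 160
  km 36 (Eastvale, w=110) → cum 270  ≥ 215 → median here
  km 39 (Westmoor, w=60) → cum 330
  km 41 (Midtown, w=50) → cum 380
  km 57 (Hillcrest, w=50) → cum 430
Optimal location: km 36.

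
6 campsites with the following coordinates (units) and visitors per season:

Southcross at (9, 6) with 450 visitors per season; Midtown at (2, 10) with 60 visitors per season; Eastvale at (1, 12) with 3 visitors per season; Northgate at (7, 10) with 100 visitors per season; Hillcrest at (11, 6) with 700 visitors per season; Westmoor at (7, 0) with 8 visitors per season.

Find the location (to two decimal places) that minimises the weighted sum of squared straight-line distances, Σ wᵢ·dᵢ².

(9.56, 6.46)

The minimiser of Σwᵢ‖p−pᵢ‖² is the weighted centroid p* = (Σwᵢpᵢ)/(Σwᵢ).
Σwᵢ = 1321.
Σwᵢxᵢ = 450·9 + 60·2 + 3·1 + 100·7 + 700·11 + 8·7 = 12629.
Σwᵢyᵢ = 450·6 + 60·10 + 3·12 + 100·10 + 700·6 + 8·0 = 8536.
x* = 12629/1321 = 9.56, y* = 8536/1321 = 6.46.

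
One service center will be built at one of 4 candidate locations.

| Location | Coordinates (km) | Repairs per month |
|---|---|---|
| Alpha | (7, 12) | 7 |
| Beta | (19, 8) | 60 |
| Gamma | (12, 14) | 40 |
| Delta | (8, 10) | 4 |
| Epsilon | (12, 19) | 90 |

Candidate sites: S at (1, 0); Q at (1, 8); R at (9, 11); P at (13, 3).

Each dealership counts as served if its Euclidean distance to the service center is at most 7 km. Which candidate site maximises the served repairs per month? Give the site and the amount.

Coverage radius r = 7 km; a point is covered iff (Δx)²+(Δy)² ≤ 7² = 49.
  S (1, 0): covers {none} → 0
  Q (1, 8): covers {none} → 0
  R (9, 11): covers {Alpha, Gamma, Delta} → 51
  P (13, 3): covers {none} → 0
Maximum coverage at R: 51 repairs per month.

R, covering 51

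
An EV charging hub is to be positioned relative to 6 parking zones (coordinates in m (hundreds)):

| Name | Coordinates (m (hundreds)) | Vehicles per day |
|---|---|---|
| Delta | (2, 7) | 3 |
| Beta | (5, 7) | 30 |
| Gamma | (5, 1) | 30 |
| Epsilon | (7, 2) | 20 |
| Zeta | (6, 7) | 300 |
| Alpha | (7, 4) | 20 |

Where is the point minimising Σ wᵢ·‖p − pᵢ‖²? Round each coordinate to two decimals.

The minimiser of Σwᵢ‖p−pᵢ‖² is the weighted centroid p* = (Σwᵢpᵢ)/(Σwᵢ).
Σwᵢ = 403.
Σwᵢxᵢ = 3·2 + 30·5 + 30·5 + 20·7 + 300·6 + 20·7 = 2386.
Σwᵢyᵢ = 3·7 + 30·7 + 30·1 + 20·2 + 300·7 + 20·4 = 2481.
x* = 2386/403 = 5.92, y* = 2481/403 = 6.16.

(5.92, 6.16)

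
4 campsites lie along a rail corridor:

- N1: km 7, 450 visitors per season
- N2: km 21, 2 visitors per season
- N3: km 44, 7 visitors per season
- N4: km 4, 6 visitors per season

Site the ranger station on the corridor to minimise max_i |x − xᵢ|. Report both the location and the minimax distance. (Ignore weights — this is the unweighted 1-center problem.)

location 24, max distance 20

The 1-center on a line is the midpoint of the two extreme points: leftmost at 4, rightmost at 44.
Optimal location = (4 + 44)/2 = 24; maximum distance = (44 − 4)/2 = 20.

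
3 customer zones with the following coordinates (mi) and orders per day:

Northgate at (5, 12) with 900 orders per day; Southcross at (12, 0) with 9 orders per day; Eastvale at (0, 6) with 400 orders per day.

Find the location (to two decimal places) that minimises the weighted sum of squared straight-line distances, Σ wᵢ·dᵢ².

The minimiser of Σwᵢ‖p−pᵢ‖² is the weighted centroid p* = (Σwᵢpᵢ)/(Σwᵢ).
Σwᵢ = 1309.
Σwᵢxᵢ = 900·5 + 9·12 + 400·0 = 4608.
Σwᵢyᵢ = 900·12 + 9·0 + 400·6 = 13200.
x* = 4608/1309 = 3.52, y* = 13200/1309 = 10.08.

(3.52, 10.08)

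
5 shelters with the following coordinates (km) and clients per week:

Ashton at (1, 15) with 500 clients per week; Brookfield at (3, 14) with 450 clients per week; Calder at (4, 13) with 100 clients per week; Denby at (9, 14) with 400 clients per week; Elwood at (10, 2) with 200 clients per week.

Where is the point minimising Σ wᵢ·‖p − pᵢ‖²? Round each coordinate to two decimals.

(4.76, 12.79)

The minimiser of Σwᵢ‖p−pᵢ‖² is the weighted centroid p* = (Σwᵢpᵢ)/(Σwᵢ).
Σwᵢ = 1650.
Σwᵢxᵢ = 500·1 + 450·3 + 100·4 + 400·9 + 200·10 = 7850.
Σwᵢyᵢ = 500·15 + 450·14 + 100·13 + 400·14 + 200·2 = 21100.
x* = 7850/1650 = 4.76, y* = 21100/1650 = 12.79.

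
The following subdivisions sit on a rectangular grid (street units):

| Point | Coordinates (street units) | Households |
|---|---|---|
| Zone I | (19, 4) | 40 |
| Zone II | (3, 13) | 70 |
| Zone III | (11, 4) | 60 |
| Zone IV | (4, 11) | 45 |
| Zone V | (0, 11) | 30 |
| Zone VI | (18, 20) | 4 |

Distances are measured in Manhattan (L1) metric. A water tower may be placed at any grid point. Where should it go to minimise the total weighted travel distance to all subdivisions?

Manhattan distance separates: Σwᵢ(|x−xᵢ|+|y−yᵢ|) = Σwᵢ|x−xᵢ| + Σwᵢ|y−yᵢ|, so x and y are optimised independently as 1-D weighted medians.
Total weight W = 249; half = 124.5.
x-coordinate, sorted with cumulative weight:
  x=0 (Zone V, w=30) cum 30
  x=3 (Zone II, w=70) cum 100
  x=4 (Zone IV, w=45) cum 145  ← median
  x=11 (Zone III, w=60) cum 205
  x=18 (Zone VI, w=4) cum 209
  x=19 (Zone I, w=40) cum 249
⇒ x* = 4
y-coordinate, sorted with cumulative weight:
  y=4 (Zone I, w=40) cum 40
  y=4 (Zone III, w=60) cum 100
  y=11 (Zone IV, w=45) cum 145  ← median
  y=11 (Zone V, w=30) cum 175
  y=13 (Zone II, w=70) cum 245
  y=20 (Zone VI, w=4) cum 249
⇒ y* = 11

(4, 11)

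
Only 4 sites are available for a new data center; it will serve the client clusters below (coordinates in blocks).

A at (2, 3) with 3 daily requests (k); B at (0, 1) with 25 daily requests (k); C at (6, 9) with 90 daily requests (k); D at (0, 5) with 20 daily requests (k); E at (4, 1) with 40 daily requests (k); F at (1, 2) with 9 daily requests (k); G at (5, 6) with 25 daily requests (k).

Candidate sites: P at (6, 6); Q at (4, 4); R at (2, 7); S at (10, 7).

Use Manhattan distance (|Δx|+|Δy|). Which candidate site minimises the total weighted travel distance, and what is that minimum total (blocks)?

P, total 1092 blocks

Total weighted distance at each candidate:
  P (6, 6): total = 1092
  Q (4, 4): total = 1154
  R (2, 7): total = 1306
  S (10, 7): total = 1972
Minimum is at P with total 1092 blocks.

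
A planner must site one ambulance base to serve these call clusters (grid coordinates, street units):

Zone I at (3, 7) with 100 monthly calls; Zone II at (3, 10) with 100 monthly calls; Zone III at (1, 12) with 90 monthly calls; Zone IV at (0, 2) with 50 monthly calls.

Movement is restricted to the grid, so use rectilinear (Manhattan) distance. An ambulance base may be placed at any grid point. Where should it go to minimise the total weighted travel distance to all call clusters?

Manhattan distance separates: Σwᵢ(|x−xᵢ|+|y−yᵢ|) = Σwᵢ|x−xᵢ| + Σwᵢ|y−yᵢ|, so x and y are optimised independently as 1-D weighted medians.
Total weight W = 340; half = 170.
x-coordinate, sorted with cumulative weight:
  x=0 (Zone IV, w=50) cum 50
  x=1 (Zone III, w=90) cum 140
  x=3 (Zone I, w=100) cum 240  ← median
  x=3 (Zone II, w=100) cum 340
⇒ x* = 3
y-coordinate, sorted with cumulative weight:
  y=2 (Zone IV, w=50) cum 50
  y=7 (Zone I, w=100) cum 150
  y=10 (Zone II, w=100) cum 250  ← median
  y=12 (Zone III, w=90) cum 340
⇒ y* = 10

(3, 10)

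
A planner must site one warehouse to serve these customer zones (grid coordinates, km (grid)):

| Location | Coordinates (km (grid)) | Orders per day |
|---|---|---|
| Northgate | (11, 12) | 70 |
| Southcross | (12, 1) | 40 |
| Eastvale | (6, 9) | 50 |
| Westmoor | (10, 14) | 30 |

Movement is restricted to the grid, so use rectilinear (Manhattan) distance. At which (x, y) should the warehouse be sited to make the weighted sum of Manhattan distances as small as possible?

Manhattan distance separates: Σwᵢ(|x−xᵢ|+|y−yᵢ|) = Σwᵢ|x−xᵢ| + Σwᵢ|y−yᵢ|, so x and y are optimised independently as 1-D weighted medians.
Total weight W = 190; half = 95.
x-coordinate, sorted with cumulative weight:
  x=6 (Eastvale, w=50) cum 50
  x=10 (Westmoor, w=30) cum 80
  x=11 (Northgate, w=70) cum 150  ← median
  x=12 (Southcross, w=40) cum 190
⇒ x* = 11
y-coordinate, sorted with cumulative weight:
  y=1 (Southcross, w=40) cum 40
  y=9 (Eastvale, w=50) cum 90
  y=12 (Northgate, w=70) cum 160  ← median
  y=14 (Westmoor, w=30) cum 190
⇒ y* = 12

(11, 12)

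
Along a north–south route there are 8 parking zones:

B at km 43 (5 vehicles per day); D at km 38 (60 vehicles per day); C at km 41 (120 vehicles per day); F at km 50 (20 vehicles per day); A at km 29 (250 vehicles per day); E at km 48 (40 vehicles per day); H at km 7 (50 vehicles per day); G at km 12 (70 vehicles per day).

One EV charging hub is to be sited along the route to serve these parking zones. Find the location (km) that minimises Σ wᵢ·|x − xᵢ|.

For a sum of weighted absolute distances on a line, the optimum is the weighted median (not the mean). Total weight W = 615; half-weight = 307.5.
Sort by position and accumulate weight:
  km 7 (H, w=50) → cum 50
  km 12 (G, w=70) → cum 120
  km 29 (A, w=250) → cum 370  ≥ 307.5 → median here
  km 38 (D, w=60) → cum 430
  km 41 (C, w=120) → cum 550
  km 43 (B, w=5) → cum 555
  km 48 (E, w=40) → cum 595
  km 50 (F, w=20) → cum 615
Optimal location: km 29.

x = 29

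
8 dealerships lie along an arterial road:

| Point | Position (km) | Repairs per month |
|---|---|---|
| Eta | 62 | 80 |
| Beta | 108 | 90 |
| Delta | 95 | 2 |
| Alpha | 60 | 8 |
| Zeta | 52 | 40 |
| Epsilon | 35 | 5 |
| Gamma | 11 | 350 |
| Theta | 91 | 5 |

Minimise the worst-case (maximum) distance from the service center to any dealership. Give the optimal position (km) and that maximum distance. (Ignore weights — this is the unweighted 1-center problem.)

The 1-center on a line is the midpoint of the two extreme points: leftmost at 11, rightmost at 108.
Optimal location = (11 + 108)/2 = 59.5; maximum distance = (108 − 11)/2 = 48.5.

location 59.5, max distance 48.5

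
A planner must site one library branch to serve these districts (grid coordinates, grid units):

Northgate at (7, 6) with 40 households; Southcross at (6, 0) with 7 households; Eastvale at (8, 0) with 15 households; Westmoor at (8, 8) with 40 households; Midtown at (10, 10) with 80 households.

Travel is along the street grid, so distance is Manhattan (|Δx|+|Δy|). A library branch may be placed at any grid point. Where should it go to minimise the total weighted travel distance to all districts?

Manhattan distance separates: Σwᵢ(|x−xᵢ|+|y−yᵢ|) = Σwᵢ|x−xᵢ| + Σwᵢ|y−yᵢ|, so x and y are optimised independently as 1-D weighted medians.
Total weight W = 182; half = 91.
x-coordinate, sorted with cumulative weight:
  x=6 (Southcross, w=7) cum 7
  x=7 (Northgate, w=40) cum 47
  x=8 (Eastvale, w=15) cum 62
  x=8 (Westmoor, w=40) cum 102  ← median
  x=10 (Midtown, w=80) cum 182
⇒ x* = 8
y-coordinate, sorted with cumulative weight:
  y=0 (Southcross, w=7) cum 7
  y=0 (Eastvale, w=15) cum 22
  y=6 (Northgate, w=40) cum 62
  y=8 (Westmoor, w=40) cum 102  ← median
  y=10 (Midtown, w=80) cum 182
⇒ y* = 8

(8, 8)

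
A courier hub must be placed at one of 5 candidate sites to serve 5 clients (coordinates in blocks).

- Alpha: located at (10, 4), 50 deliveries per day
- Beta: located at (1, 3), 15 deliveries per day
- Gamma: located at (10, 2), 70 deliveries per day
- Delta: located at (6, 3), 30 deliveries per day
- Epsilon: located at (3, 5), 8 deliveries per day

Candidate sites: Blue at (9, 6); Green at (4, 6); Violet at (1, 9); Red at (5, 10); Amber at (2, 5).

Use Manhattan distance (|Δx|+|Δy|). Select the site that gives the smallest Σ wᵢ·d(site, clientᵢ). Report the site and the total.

Blue, total 901 blocks

Total weighted distance at each candidate:
  Blue (9, 6): total = 901
  Green (4, 6): total = 1356
  Violet (1, 9): total = 2288
  Red (5, 10): total = 1921
  Amber (2, 5): total = 1453
Minimum is at Blue with total 901 blocks.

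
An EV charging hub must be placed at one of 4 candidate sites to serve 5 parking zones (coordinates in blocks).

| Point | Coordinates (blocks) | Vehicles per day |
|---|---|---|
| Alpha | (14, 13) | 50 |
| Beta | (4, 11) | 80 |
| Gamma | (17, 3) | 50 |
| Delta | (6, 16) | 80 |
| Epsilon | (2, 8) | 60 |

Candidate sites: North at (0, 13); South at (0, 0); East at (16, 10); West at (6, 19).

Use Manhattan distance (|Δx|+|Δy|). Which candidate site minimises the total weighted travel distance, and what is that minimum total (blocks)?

Total weighted distance at each candidate:
  North (0, 13): total = 3670
  South (0, 0): total = 5910
  East (16, 10): total = 3930
  West (6, 19): total = 3990
Minimum is at North with total 3670 blocks.

North, total 3670 blocks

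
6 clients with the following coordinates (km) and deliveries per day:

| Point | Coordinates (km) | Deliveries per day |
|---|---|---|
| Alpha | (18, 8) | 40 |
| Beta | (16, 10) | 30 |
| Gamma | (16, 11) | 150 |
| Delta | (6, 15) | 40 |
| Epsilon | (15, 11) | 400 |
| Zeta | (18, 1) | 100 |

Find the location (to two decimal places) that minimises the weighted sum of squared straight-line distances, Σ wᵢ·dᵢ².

The minimiser of Σwᵢ‖p−pᵢ‖² is the weighted centroid p* = (Σwᵢpᵢ)/(Σwᵢ).
Σwᵢ = 760.
Σwᵢxᵢ = 40·18 + 30·16 + 150·16 + 40·6 + 400·15 + 100·18 = 11640.
Σwᵢyᵢ = 40·8 + 30·10 + 150·11 + 40·15 + 400·11 + 100·1 = 7370.
x* = 11640/760 = 15.32, y* = 7370/760 = 9.70.

(15.32, 9.70)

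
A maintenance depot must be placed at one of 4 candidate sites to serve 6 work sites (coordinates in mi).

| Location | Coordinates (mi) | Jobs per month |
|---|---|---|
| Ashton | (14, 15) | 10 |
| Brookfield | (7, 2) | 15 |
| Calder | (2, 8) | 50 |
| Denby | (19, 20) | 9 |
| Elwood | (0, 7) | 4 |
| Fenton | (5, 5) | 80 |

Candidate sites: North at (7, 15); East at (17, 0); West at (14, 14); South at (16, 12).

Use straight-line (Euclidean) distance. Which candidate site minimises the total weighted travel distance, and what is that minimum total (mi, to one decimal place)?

Total weighted distance at each candidate:
  North (7, 15): total = 1670.5
  East (17, 0): total = 2450.4
  West (14, 14): total = 2040.3
  South (16, 12): total = 2152.9
Minimum is at North with total 1670.5 mi.

North, total 1670.5 mi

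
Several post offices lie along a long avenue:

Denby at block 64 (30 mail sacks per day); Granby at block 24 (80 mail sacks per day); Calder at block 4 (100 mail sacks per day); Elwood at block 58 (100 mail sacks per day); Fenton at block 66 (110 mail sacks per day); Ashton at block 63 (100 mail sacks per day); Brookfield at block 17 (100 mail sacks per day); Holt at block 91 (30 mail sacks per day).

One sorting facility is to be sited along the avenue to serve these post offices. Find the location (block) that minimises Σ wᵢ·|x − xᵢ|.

x = 58

For a sum of weighted absolute distances on a line, the optimum is the weighted median (not the mean). Total weight W = 650; half-weight = 325.
Sort by position and accumulate weight:
  block 4 (Calder, w=100) → cum 100
  block 17 (Brookfield, w=100) → cum 200
  block 24 (Granby, w=80) → cum 280
  block 58 (Elwood, w=100) → cum 380  ≥ 325 → median here
  block 63 (Ashton, w=100) → cum 480
  block 64 (Denby, w=30) → cum 510
  block 66 (Fenton, w=110) → cum 620
  block 91 (Holt, w=30) → cum 650
Optimal location: block 58.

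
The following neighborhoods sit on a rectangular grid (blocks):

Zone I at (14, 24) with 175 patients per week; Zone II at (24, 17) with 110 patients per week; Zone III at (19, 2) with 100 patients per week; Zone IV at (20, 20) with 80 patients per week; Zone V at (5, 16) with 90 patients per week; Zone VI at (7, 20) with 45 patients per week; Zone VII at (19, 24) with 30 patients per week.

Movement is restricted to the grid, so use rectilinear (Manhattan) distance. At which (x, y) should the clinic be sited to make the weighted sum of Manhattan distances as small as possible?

Manhattan distance separates: Σwᵢ(|x−xᵢ|+|y−yᵢ|) = Σwᵢ|x−xᵢ| + Σwᵢ|y−yᵢ|, so x and y are optimised independently as 1-D weighted medians.
Total weight W = 630; half = 315.
x-coordinate, sorted with cumulative weight:
  x=5 (Zone V, w=90) cum 90
  x=7 (Zone VI, w=45) cum 135
  x=14 (Zone I, w=175) cum 310
  x=19 (Zone III, w=100) cum 410  ← median
  x=19 (Zone VII, w=30) cum 440
  x=20 (Zone IV, w=80) cum 520
  x=24 (Zone II, w=110) cum 630
⇒ x* = 19
y-coordinate, sorted with cumulative weight:
  y=2 (Zone III, w=100) cum 100
  y=16 (Zone V, w=90) cum 190
  y=17 (Zone II, w=110) cum 300
  y=20 (Zone IV, w=80) cum 380  ← median
  y=20 (Zone VI, w=45) cum 425
  y=24 (Zone I, w=175) cum 600
  y=24 (Zone VII, w=30) cum 630
⇒ y* = 20

(19, 20)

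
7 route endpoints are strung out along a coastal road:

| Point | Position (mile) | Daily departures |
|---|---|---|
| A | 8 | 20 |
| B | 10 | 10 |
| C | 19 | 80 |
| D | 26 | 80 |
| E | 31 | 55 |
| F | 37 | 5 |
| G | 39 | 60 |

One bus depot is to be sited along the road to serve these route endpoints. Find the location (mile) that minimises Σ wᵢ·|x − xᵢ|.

x = 26

For a sum of weighted absolute distances on a line, the optimum is the weighted median (not the mean). Total weight W = 310; half-weight = 155.
Sort by position and accumulate weight:
  mile 8 (A, w=20) → cum 20
  mile 10 (B, w=10) → cum 30
  mile 19 (C, w=80) → cum 110
  mile 26 (D, w=80) → cum 190  ≥ 155 → median here
  mile 31 (E, w=55) → cum 245
  mile 37 (F, w=5) → cum 250
  mile 39 (G, w=60) → cum 310
Optimal location: mile 26.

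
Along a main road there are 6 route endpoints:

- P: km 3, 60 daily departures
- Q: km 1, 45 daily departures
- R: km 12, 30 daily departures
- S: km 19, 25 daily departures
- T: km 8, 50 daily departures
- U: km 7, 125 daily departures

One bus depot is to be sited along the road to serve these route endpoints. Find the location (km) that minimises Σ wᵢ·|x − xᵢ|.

For a sum of weighted absolute distances on a line, the optimum is the weighted median (not the mean). Total weight W = 335; half-weight = 167.5.
Sort by position and accumulate weight:
  km 1 (Q, w=45) → cum 45
  km 3 (P, w=60) → cum 105
  km 7 (U, w=125) → cum 230  ≥ 167.5 → median here
  km 8 (T, w=50) → cum 280
  km 12 (R, w=30) → cum 310
  km 19 (S, w=25) → cum 335
Optimal location: km 7.

x = 7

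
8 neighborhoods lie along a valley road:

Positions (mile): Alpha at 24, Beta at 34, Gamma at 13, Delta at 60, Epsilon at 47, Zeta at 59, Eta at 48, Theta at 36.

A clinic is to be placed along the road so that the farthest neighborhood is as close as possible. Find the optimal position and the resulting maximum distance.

The 1-center on a line is the midpoint of the two extreme points: leftmost at 13, rightmost at 60.
Optimal location = (13 + 60)/2 = 36.5; maximum distance = (60 − 13)/2 = 23.5.

location 36.5, max distance 23.5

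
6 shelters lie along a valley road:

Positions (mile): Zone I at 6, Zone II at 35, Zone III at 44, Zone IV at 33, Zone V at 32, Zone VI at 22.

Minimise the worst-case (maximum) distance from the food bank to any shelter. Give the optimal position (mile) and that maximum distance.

location 25, max distance 19

The 1-center on a line is the midpoint of the two extreme points: leftmost at 6, rightmost at 44.
Optimal location = (6 + 44)/2 = 25; maximum distance = (44 − 6)/2 = 19.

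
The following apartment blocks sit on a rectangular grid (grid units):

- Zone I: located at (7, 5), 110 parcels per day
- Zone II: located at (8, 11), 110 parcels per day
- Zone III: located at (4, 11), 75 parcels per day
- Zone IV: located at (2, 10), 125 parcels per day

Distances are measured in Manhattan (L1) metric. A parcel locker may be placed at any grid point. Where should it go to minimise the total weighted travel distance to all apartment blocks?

Manhattan distance separates: Σwᵢ(|x−xᵢ|+|y−yᵢ|) = Σwᵢ|x−xᵢ| + Σwᵢ|y−yᵢ|, so x and y are optimised independently as 1-D weighted medians.
Total weight W = 420; half = 210.
x-coordinate, sorted with cumulative weight:
  x=2 (Zone IV, w=125) cum 125
  x=4 (Zone III, w=75) cum 200
  x=7 (Zone I, w=110) cum 310  ← median
  x=8 (Zone II, w=110) cum 420
⇒ x* = 7
y-coordinate, sorted with cumulative weight:
  y=5 (Zone I, w=110) cum 110
  y=10 (Zone IV, w=125) cum 235  ← median
  y=11 (Zone II, w=110) cum 345
  y=11 (Zone III, w=75) cum 420
⇒ y* = 10

(7, 10)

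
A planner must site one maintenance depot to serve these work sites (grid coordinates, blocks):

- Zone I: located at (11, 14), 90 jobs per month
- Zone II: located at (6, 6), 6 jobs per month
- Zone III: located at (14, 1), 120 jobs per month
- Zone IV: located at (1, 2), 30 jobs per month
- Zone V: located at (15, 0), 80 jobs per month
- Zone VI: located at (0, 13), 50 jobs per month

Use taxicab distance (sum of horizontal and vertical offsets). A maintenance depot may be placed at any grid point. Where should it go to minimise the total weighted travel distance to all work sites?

Manhattan distance separates: Σwᵢ(|x−xᵢ|+|y−yᵢ|) = Σwᵢ|x−xᵢ| + Σwᵢ|y−yᵢ|, so x and y are optimised independently as 1-D weighted medians.
Total weight W = 376; half = 188.
x-coordinate, sorted with cumulative weight:
  x=0 (Zone VI, w=50) cum 50
  x=1 (Zone IV, w=30) cum 80
  x=6 (Zone II, w=6) cum 86
  x=11 (Zone I, w=90) cum 176
  x=14 (Zone III, w=120) cum 296  ← median
  x=15 (Zone V, w=80) cum 376
⇒ x* = 14
y-coordinate, sorted with cumulative weight:
  y=0 (Zone V, w=80) cum 80
  y=1 (Zone III, w=120) cum 200  ← median
  y=2 (Zone IV, w=30) cum 230
  y=6 (Zone II, w=6) cum 236
  y=13 (Zone VI, w=50) cum 286
  y=14 (Zone I, w=90) cum 376
⇒ y* = 1

(14, 1)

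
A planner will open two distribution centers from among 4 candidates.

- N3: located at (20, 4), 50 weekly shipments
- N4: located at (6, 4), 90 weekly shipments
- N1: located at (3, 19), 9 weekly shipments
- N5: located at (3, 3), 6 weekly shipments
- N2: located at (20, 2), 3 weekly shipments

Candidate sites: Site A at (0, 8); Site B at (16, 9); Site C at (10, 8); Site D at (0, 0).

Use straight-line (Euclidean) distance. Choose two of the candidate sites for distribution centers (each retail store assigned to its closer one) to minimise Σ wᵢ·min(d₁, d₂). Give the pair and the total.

{Site B, Site C}, total 1022.4

Evaluate every pair (each demand assigned to the nearer of the two):
  {Site B, Site C}: total = 1022.4
  {Site A, Site B}: total = 1130.9
  {Site B, Site D}: total = 1166.4
  {Site A, Site C}: total = 1220.2
  {Site C, Site D}: total = 1225.4
  {Site A, Site D}: total = 1857.2
Best pair: {Site B, Site C} with total 1022.4.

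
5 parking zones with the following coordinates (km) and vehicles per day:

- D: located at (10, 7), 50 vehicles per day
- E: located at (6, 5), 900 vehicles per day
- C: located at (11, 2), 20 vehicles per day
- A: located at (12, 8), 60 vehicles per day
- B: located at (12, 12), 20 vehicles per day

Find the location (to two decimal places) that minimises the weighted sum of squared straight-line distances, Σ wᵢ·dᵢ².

(6.74, 5.34)

The minimiser of Σwᵢ‖p−pᵢ‖² is the weighted centroid p* = (Σwᵢpᵢ)/(Σwᵢ).
Σwᵢ = 1050.
Σwᵢxᵢ = 50·10 + 900·6 + 20·11 + 60·12 + 20·12 = 7080.
Σwᵢyᵢ = 50·7 + 900·5 + 20·2 + 60·8 + 20·12 = 5610.
x* = 7080/1050 = 6.74, y* = 5610/1050 = 5.34.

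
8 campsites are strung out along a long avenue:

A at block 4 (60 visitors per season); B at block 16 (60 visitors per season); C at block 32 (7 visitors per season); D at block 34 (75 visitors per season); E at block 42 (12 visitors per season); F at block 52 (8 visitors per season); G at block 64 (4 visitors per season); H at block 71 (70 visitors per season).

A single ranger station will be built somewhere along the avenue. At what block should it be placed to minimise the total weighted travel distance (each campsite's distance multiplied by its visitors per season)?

x = 34

For a sum of weighted absolute distances on a line, the optimum is the weighted median (not the mean). Total weight W = 296; half-weight = 148.
Sort by position and accumulate weight:
  block 4 (A, w=60) → cum 60
  block 16 (B, w=60) → cum 120
  block 32 (C, w=7) → cum 127
  block 34 (D, w=75) → cum 202  ≥ 148 → median here
  block 42 (E, w=12) → cum 214
  block 52 (F, w=8) → cum 222
  block 64 (G, w=4) → cum 226
  block 71 (H, w=70) → cum 296
Optimal location: block 34.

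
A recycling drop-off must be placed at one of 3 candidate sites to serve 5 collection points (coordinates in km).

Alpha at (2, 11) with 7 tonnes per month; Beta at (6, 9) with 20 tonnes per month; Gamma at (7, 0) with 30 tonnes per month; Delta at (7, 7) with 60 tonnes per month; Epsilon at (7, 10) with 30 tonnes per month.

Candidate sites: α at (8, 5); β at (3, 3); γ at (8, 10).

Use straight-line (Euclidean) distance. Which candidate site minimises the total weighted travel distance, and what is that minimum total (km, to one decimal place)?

Total weighted distance at each candidate:
  α (8, 5): total = 588.9
  β (3, 3): total = 921.9
  γ (8, 10): total = 608.5
Minimum is at α with total 588.9 km.

α, total 588.9 km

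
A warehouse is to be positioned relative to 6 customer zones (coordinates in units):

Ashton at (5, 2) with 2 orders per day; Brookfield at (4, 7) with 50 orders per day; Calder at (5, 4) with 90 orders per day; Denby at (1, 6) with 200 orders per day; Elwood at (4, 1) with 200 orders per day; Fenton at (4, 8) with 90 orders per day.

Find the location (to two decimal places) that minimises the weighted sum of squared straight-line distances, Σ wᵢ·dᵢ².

(3.20, 4.48)

The minimiser of Σwᵢ‖p−pᵢ‖² is the weighted centroid p* = (Σwᵢpᵢ)/(Σwᵢ).
Σwᵢ = 632.
Σwᵢxᵢ = 2·5 + 50·4 + 90·5 + 200·1 + 200·4 + 90·4 = 2020.
Σwᵢyᵢ = 2·2 + 50·7 + 90·4 + 200·6 + 200·1 + 90·8 = 2834.
x* = 2020/632 = 3.20, y* = 2834/632 = 4.48.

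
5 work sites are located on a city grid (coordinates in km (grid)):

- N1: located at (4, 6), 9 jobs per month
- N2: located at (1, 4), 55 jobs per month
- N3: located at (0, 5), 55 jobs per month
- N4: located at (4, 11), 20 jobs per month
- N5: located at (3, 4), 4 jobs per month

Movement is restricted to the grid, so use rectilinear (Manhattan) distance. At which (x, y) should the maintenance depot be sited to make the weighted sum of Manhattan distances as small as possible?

(1, 5)

Manhattan distance separates: Σwᵢ(|x−xᵢ|+|y−yᵢ|) = Σwᵢ|x−xᵢ| + Σwᵢ|y−yᵢ|, so x and y are optimised independently as 1-D weighted medians.
Total weight W = 143; half = 71.5.
x-coordinate, sorted with cumulative weight:
  x=0 (N3, w=55) cum 55
  x=1 (N2, w=55) cum 110  ← median
  x=3 (N5, w=4) cum 114
  x=4 (N1, w=9) cum 123
  x=4 (N4, w=20) cum 143
⇒ x* = 1
y-coordinate, sorted with cumulative weight:
  y=4 (N2, w=55) cum 55
  y=4 (N5, w=4) cum 59
  y=5 (N3, w=55) cum 114  ← median
  y=6 (N1, w=9) cum 123
  y=11 (N4, w=20) cum 143
⇒ y* = 5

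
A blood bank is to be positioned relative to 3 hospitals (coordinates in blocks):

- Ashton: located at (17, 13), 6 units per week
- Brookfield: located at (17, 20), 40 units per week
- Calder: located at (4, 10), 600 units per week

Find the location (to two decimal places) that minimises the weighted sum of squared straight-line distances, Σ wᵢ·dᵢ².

The minimiser of Σwᵢ‖p−pᵢ‖² is the weighted centroid p* = (Σwᵢpᵢ)/(Σwᵢ).
Σwᵢ = 646.
Σwᵢxᵢ = 6·17 + 40·17 + 600·4 = 3182.
Σwᵢyᵢ = 6·13 + 40·20 + 600·10 = 6878.
x* = 3182/646 = 4.93, y* = 6878/646 = 10.65.

(4.93, 10.65)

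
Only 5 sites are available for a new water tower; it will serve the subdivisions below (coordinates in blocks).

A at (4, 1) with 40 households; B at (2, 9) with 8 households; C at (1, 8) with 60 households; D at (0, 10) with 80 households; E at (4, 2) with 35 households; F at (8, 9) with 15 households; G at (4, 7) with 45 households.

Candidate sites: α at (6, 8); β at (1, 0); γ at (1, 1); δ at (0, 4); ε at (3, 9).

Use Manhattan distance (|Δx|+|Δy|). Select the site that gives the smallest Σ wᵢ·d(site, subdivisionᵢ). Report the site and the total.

Total weighted distance at each candidate:
  α (6, 8): total = 1800
  β (1, 0): total = 2465
  γ (1, 1): total = 2182
  δ (0, 4): total = 1836
  ε (3, 9): total = 1358
Minimum is at ε with total 1358 blocks.

ε, total 1358 blocks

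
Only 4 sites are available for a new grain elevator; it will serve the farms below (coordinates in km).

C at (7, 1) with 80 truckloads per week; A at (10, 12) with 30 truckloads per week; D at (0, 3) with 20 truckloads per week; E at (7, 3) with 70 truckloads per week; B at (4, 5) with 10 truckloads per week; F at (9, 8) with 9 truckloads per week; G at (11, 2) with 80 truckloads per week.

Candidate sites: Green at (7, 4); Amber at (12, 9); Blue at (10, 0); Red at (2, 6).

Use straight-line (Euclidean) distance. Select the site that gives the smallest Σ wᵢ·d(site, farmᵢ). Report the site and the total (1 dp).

Total weighted distance at each candidate:
  Green (7, 4): total = 1137.4
  Amber (12, 9): total = 2361.5
  Blue (10, 0): total = 1448.3
  Red (2, 6): total = 2221.8
Minimum is at Green with total 1137.4 km.

Green, total 1137.4 km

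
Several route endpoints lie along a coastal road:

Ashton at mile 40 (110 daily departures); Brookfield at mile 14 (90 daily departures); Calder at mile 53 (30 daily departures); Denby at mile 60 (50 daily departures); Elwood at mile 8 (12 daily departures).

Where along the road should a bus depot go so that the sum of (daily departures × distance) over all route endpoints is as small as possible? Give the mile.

For a sum of weighted absolute distances on a line, the optimum is the weighted median (not the mean). Total weight W = 292; half-weight = 146.
Sort by position and accumulate weight:
  mile 8 (Elwood, w=12) → cum 12
  mile 14 (Brookfield, w=90) → cum 102
  mile 40 (Ashton, w=110) → cum 212  ≥ 146 → median here
  mile 53 (Calder, w=30) → cum 242
  mile 60 (Denby, w=50) → cum 292
Optimal location: mile 40.

x = 40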